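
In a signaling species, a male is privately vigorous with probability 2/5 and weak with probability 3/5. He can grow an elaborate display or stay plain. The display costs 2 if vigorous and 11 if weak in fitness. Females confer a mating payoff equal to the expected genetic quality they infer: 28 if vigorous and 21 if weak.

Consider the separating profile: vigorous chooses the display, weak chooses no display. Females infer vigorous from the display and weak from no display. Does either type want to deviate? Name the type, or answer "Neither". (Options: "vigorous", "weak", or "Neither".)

The display pays 28; no display pays 21.
vigorous: assigned the display, nets 28 − 2 = 26; deviating to no display nets 21.
weak: assigned no display, nets 21; deviating to the display nets 28 − 11 = 17.
Both types strictly prefer their assigned action; no profitable deviation.

Neither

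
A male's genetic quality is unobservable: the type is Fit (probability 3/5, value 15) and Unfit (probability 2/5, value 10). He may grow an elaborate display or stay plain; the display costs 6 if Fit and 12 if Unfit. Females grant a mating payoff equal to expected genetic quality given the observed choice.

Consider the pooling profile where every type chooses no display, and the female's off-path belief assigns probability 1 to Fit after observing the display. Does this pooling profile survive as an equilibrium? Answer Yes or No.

On path, the female holds the prior and pays 3/5·15 + 2/5·10 = 13. Off path (the display), believing Fit, it pays 15.
Fit: no display nets 13; the display nets 15 − 6 = 9. Fit stays.
Unfit: no display nets 13; the display nets 15 − 12 = 3. Unfit stays.
No type deviates, so pooling is sustained.

Yes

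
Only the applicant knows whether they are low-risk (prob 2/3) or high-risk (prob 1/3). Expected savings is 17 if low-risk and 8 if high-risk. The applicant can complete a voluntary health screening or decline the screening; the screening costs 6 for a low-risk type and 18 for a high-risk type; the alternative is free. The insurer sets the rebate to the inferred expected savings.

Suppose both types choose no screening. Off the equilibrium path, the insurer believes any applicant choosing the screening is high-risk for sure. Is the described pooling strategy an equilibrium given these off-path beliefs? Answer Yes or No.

On path, the insurer holds the prior and pays 2/3·17 + 1/3·8 = 14. Off path (the screening), believing high-risk, it pays 8.
low-risk: no screening nets 14; the screening nets 8 − 6 = 2. low-risk stays.
high-risk: no screening nets 14; the screening nets 8 − 18 = -10. high-risk stays.
No type deviates, so pooling is sustained.

Yes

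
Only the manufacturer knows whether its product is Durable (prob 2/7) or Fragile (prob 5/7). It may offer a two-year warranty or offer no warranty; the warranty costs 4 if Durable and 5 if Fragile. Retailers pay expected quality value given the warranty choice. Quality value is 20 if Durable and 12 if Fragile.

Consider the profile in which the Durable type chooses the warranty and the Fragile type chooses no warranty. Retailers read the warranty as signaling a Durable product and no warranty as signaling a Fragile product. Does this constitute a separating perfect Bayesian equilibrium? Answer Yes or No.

Under these beliefs, the warranty earns price 20 and no warranty earns price 12.
Durable: the warranty nets 20 − 4 = 16; no warranty nets 12. Durable prefers the warranty.
Fragile: the warranty nets 20 − 5 = 15; no warranty nets 12. Fragile would deviate to the warranty.
Fragile has a profitable deviation, so the profile is not an equilibrium.

No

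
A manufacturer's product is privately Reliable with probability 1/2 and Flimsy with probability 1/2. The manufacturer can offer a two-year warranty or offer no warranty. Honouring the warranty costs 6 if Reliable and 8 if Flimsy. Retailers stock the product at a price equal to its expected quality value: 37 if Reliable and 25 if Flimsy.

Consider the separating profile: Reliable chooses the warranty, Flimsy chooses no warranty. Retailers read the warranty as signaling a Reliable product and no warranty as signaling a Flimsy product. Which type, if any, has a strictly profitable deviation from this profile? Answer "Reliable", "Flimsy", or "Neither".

Flimsy

The warranty pays 37; no warranty pays 25.
Reliable: assigned the warranty, nets 37 − 6 = 31; deviating to no warranty nets 25.
Flimsy: assigned no warranty, nets 25; deviating to the warranty nets 37 − 8 = 29.
The Flimsy type gains 4 by deviating.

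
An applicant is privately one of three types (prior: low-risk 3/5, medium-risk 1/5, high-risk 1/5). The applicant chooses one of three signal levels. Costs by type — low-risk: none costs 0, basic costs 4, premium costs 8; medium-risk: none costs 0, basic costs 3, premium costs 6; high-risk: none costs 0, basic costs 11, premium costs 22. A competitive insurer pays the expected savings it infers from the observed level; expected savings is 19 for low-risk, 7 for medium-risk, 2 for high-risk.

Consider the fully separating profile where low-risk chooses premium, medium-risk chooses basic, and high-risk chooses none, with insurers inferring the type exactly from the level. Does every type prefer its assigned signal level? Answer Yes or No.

No

Separating rebates: premium → 19, basic → 7, none → 2.
low-risk (assigned premium): none: 2 − 0 = 2; basic: 7 − 4 = 3; premium: 19 − 8 = 11. low-risk stays.
medium-risk (assigned basic): none: 2 − 0 = 2; basic: 7 − 3 = 4; premium: 19 − 6 = 13. medium-risk prefers premium.
high-risk (assigned none): none: 2 − 0 = 2; basic: 7 − 11 = -4; premium: 19 − 22 = -3. high-risk stays.
At least one type deviates; the separating profile fails.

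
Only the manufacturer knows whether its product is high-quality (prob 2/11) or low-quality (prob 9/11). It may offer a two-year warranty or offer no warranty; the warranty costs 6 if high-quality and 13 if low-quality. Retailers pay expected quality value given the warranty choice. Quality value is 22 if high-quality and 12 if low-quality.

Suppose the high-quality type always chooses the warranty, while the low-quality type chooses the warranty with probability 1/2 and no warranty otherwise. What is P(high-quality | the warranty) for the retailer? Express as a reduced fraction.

P(the warranty) = (2/11)·1 + (9/11)·(1/2) = 13/22.
By Bayes' rule, P(high-quality | the warranty) = (2/11) / (13/22) = 4/13.

4/13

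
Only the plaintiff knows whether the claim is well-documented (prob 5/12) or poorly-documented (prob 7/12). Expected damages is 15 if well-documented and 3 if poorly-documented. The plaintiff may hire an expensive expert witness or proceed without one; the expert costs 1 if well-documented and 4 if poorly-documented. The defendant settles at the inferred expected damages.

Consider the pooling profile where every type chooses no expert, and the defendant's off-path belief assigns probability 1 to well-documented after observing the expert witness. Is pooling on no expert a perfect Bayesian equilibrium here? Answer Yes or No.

On path, the defendant holds the prior and pays 5/12·15 + 7/12·3 = 8. Off path (the expert witness), believing well-documented, it pays 15.
well-documented: no expert nets 8; the expert witness nets 15 − 1 = 14. well-documented would deviate.
poorly-documented: no expert nets 8; the expert witness nets 15 − 4 = 11. poorly-documented would deviate.
A type deviates, so pooling fails.

No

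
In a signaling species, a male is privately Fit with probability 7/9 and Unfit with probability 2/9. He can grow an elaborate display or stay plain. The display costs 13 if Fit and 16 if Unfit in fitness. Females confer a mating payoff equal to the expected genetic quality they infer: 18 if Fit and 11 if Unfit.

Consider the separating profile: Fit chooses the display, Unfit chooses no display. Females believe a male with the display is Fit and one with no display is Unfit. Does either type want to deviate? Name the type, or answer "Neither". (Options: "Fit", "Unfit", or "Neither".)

Fit

The display pays 18; no display pays 11.
Fit: assigned the display, nets 18 − 13 = 5; deviating to no display nets 11.
Unfit: assigned no display, nets 11; deviating to the display nets 18 − 16 = 2.
The Fit type gains 6 by deviating.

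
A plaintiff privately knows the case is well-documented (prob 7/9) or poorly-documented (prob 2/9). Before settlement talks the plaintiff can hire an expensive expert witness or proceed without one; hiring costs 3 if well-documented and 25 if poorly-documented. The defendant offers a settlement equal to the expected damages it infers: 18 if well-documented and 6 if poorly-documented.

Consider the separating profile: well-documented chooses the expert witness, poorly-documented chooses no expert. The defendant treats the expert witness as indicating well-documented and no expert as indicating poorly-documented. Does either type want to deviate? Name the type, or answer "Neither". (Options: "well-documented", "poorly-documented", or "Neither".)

The expert witness pays 18; no expert pays 6.
well-documented: assigned the expert witness, nets 18 − 3 = 15; deviating to no expert nets 6.
poorly-documented: assigned no expert, nets 6; deviating to the expert witness nets 18 − 25 = -7.
Both types strictly prefer their assigned action; no profitable deviation.

Neither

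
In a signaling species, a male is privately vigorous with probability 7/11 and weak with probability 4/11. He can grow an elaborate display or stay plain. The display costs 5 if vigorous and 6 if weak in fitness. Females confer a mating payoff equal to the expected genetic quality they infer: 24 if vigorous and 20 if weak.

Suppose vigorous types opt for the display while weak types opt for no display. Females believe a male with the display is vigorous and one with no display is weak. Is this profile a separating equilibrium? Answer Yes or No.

No

Under these beliefs, the display earns mating payoff 24 and no display earns mating payoff 20.
vigorous: the display nets 24 − 5 = 19; no display nets 20. vigorous would deviate to no display.
weak: the display nets 24 − 6 = 18; no display nets 20. weak prefers no display.
vigorous has a profitable deviation, so the profile is not an equilibrium.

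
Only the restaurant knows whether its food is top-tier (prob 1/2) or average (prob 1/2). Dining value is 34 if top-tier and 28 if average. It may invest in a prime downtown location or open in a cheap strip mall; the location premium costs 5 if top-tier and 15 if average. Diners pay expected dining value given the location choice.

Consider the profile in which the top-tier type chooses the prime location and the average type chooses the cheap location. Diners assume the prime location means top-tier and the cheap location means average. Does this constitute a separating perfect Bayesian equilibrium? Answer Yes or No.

Under these beliefs, the prime location earns price premium 34 and the cheap location earns price premium 28.
top-tier: the prime location nets 34 − 5 = 29; the cheap location nets 28. top-tier prefers the prime location.
average: the prime location nets 34 − 15 = 19; the cheap location nets 28. average prefers the cheap location.
Neither type deviates, so the separating profile is an equilibrium.

Yes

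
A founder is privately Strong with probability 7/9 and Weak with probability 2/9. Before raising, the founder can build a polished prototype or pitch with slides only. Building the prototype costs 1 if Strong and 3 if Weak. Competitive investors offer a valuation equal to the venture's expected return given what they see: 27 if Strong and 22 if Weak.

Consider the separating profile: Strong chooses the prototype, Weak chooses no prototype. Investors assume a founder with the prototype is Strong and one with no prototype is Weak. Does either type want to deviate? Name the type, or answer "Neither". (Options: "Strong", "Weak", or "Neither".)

Weak

The prototype pays 27; no prototype pays 22.
Strong: assigned the prototype, nets 27 − 1 = 26; deviating to no prototype nets 22.
Weak: assigned no prototype, nets 22; deviating to the prototype nets 27 − 3 = 24.
The Weak type gains 2 by deviating.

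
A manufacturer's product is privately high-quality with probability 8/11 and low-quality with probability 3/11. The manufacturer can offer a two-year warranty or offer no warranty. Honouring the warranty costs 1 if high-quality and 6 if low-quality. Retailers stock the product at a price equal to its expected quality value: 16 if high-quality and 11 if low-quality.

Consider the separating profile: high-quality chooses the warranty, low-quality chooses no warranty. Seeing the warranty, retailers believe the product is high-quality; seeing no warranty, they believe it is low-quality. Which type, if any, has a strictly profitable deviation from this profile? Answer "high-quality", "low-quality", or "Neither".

The warranty pays 16; no warranty pays 11.
high-quality: assigned the warranty, nets 16 − 1 = 15; deviating to no warranty nets 11.
low-quality: assigned no warranty, nets 11; deviating to the warranty nets 16 − 6 = 10.
Both types strictly prefer their assigned action; no profitable deviation.

Neither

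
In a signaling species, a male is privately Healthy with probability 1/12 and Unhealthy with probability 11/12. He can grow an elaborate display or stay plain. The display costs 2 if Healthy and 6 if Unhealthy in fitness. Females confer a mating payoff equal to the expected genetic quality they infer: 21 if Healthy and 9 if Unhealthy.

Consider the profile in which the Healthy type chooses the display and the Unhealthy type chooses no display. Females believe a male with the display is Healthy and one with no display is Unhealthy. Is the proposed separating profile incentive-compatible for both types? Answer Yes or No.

No

Under these beliefs, the display earns mating payoff 21 and no display earns mating payoff 9.
Healthy: the display nets 21 − 2 = 19; no display nets 9. Healthy prefers the display.
Unhealthy: the display nets 21 − 6 = 15; no display nets 9. Unhealthy would deviate to the display.
Unhealthy has a profitable deviation, so the profile is not an equilibrium.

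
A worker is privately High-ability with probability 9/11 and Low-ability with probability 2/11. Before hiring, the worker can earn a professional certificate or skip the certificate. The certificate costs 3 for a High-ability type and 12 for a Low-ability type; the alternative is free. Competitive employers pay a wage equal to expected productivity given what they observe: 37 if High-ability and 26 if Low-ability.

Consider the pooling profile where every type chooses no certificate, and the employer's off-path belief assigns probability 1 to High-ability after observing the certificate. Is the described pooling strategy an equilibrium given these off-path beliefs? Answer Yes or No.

On path, the employer holds the prior and pays 9/11·37 + 2/11·26 = 35. Off path (the certificate), believing High-ability, it pays 37.
High-ability: no certificate nets 35; the certificate nets 37 − 3 = 34. High-ability stays.
Low-ability: no certificate nets 35; the certificate nets 37 − 12 = 25. Low-ability stays.
No type deviates, so pooling is sustained.

Yes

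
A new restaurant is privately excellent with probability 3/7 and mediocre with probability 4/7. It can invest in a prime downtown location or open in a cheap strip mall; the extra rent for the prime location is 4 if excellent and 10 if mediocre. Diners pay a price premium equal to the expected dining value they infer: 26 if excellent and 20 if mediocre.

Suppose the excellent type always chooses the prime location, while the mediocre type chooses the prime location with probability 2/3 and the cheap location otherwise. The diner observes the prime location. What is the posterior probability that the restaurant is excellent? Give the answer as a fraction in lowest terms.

9/17

P(the prime location) = (3/7)·1 + (4/7)·(2/3) = 17/21.
By Bayes' rule, P(excellent | the prime location) = (3/7) / (17/21) = 9/17.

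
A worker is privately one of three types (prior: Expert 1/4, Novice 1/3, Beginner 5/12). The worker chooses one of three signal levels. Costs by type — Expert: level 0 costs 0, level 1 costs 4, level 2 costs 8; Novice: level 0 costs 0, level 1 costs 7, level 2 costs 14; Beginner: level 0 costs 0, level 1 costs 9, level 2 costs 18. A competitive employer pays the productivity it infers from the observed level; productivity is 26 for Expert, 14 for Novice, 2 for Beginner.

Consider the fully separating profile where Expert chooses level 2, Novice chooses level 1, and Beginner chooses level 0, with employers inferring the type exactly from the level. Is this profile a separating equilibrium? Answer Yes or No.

No

Separating wages: level 2 → 26, level 1 → 14, level 0 → 2.
Expert (assigned level 2): level 0: 2 − 0 = 2; level 1: 14 − 4 = 10; level 2: 26 − 8 = 18. Expert stays.
Novice (assigned level 1): level 0: 2 − 0 = 2; level 1: 14 − 7 = 7; level 2: 26 − 14 = 12. Novice prefers level 2.
Beginner (assigned level 0): level 0: 2 − 0 = 2; level 1: 14 − 9 = 5; level 2: 26 − 18 = 8. Beginner prefers level 2.
At least one type deviates; the separating profile fails.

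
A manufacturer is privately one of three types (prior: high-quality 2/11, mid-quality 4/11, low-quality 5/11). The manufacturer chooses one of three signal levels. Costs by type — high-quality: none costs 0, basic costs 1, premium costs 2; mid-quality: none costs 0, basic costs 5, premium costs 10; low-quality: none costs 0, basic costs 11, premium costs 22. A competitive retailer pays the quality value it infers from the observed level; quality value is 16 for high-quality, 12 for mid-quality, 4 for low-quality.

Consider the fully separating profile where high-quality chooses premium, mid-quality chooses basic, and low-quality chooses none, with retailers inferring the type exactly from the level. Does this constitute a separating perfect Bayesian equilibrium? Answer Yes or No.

Yes

Separating prices: premium → 16, basic → 12, none → 4.
high-quality (assigned premium): none: 4 − 0 = 4; basic: 12 − 1 = 11; premium: 16 − 2 = 14. high-quality stays.
mid-quality (assigned basic): none: 4 − 0 = 4; basic: 12 − 5 = 7; premium: 16 − 10 = 6. mid-quality stays.
low-quality (assigned none): none: 4 − 0 = 4; basic: 12 − 11 = 1; premium: 16 − 22 = -6. low-quality stays.
Every type prefers its assigned level; separation holds.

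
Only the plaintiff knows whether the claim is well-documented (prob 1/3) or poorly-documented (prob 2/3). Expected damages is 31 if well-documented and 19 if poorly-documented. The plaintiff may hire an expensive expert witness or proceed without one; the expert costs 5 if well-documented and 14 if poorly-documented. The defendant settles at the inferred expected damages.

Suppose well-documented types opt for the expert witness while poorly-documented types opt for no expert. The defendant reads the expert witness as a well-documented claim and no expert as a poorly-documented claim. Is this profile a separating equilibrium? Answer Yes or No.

Yes

Under these beliefs, the expert witness earns settlement 31 and no expert earns settlement 19.
well-documented: the expert witness nets 31 − 5 = 26; no expert nets 19. well-documented prefers the expert witness.
poorly-documented: the expert witness nets 31 − 14 = 17; no expert nets 19. poorly-documented prefers no expert.
Neither type deviates, so the separating profile is an equilibrium.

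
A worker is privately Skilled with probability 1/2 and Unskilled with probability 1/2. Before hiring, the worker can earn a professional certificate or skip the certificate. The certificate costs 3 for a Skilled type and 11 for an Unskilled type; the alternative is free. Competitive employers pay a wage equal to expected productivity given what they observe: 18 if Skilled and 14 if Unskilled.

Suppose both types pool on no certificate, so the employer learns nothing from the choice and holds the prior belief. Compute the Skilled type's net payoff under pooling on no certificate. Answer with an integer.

Pooled wage = 1/2·18 + 1/2·14 = 16.
Skilled pays no cost for no certificate, so net payoff = 16.

16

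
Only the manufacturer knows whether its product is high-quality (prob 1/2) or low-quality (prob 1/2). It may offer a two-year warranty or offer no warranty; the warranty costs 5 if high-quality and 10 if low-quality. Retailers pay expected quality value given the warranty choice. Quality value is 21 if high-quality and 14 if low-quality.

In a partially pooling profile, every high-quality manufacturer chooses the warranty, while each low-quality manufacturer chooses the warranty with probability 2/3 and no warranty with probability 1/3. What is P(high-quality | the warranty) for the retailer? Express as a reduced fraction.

P(the warranty) = (1/2)·1 + (1/2)·(2/3) = 5/6.
By Bayes' rule, P(high-quality | the warranty) = (1/2) / (5/6) = 3/5.

3/5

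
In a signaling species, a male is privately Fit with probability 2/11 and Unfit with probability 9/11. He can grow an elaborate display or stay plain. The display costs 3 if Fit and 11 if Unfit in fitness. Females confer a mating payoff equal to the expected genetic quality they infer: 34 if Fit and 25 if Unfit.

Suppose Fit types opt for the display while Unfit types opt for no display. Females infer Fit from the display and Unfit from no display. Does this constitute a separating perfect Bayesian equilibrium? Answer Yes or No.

Yes

Under these beliefs, the display earns mating payoff 34 and no display earns mating payoff 25.
Fit: the display nets 34 − 3 = 31; no display nets 25. Fit prefers the display.
Unfit: the display nets 34 − 11 = 23; no display nets 25. Unfit prefers no display.
Neither type deviates, so the separating profile is an equilibrium.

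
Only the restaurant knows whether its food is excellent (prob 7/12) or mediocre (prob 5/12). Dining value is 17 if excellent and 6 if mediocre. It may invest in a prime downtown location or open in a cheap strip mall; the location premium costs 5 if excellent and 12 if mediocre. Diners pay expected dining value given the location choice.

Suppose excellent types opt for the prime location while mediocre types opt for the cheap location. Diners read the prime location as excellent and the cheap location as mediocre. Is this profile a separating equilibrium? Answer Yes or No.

Under these beliefs, the prime location earns price premium 17 and the cheap location earns price premium 6.
excellent: the prime location nets 17 − 5 = 12; the cheap location nets 6. excellent prefers the prime location.
mediocre: the prime location nets 17 − 12 = 5; the cheap location nets 6. mediocre prefers the cheap location.
Neither type deviates, so the separating profile is an equilibrium.

Yes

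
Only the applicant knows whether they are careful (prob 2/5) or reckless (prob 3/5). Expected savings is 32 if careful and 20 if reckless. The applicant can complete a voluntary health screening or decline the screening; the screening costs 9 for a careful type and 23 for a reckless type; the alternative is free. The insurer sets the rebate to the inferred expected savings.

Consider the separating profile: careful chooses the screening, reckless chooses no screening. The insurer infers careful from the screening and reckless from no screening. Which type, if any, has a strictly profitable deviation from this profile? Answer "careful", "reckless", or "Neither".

The screening pays 32; no screening pays 20.
careful: assigned the screening, nets 32 − 9 = 23; deviating to no screening nets 20.
reckless: assigned no screening, nets 20; deviating to the screening nets 32 − 23 = 9.
Both types strictly prefer their assigned action; no profitable deviation.

Neither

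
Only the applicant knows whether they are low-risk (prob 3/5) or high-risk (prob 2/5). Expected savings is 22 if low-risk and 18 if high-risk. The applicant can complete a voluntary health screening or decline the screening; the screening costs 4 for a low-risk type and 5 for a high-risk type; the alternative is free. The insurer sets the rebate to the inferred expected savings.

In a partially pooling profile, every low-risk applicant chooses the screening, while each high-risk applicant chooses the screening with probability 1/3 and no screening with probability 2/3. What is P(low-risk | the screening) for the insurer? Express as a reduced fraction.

P(the screening) = (3/5)·1 + (2/5)·(1/3) = 11/15.
By Bayes' rule, P(low-risk | the screening) = (3/5) / (11/15) = 9/11.

9/11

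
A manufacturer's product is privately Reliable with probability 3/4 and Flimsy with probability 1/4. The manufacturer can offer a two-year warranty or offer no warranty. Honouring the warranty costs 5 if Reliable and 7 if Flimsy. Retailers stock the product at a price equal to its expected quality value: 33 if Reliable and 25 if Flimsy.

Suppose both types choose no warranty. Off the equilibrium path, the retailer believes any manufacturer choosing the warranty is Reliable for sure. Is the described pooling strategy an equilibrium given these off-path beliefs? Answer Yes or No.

Yes

On path, the retailer holds the prior and pays 3/4·33 + 1/4·25 = 31. Off path (the warranty), believing Reliable, it pays 33.
Reliable: no warranty nets 31; the warranty nets 33 − 5 = 28. Reliable stays.
Flimsy: no warranty nets 31; the warranty nets 33 − 7 = 26. Flimsy stays.
No type deviates, so pooling is sustained.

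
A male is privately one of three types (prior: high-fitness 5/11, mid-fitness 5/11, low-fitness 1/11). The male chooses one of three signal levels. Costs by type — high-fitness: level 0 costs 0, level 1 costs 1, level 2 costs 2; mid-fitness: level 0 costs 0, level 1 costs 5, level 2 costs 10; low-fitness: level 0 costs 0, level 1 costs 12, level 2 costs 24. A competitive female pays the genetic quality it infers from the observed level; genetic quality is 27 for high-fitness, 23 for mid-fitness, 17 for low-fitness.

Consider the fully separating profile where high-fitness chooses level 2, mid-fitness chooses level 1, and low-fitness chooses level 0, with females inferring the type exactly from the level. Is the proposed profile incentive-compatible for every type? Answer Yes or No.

Yes

Separating mating payoffs: level 2 → 27, level 1 → 23, level 0 → 17.
high-fitness (assigned level 2): level 0: 17 − 0 = 17; level 1: 23 − 1 = 22; level 2: 27 − 2 = 25. high-fitness stays.
mid-fitness (assigned level 1): level 0: 17 − 0 = 17; level 1: 23 − 5 = 18; level 2: 27 − 10 = 17. mid-fitness stays.
low-fitness (assigned level 0): level 0: 17 − 0 = 17; level 1: 23 − 12 = 11; level 2: 27 − 24 = 3. low-fitness stays.
Every type prefers its assigned level; separation holds.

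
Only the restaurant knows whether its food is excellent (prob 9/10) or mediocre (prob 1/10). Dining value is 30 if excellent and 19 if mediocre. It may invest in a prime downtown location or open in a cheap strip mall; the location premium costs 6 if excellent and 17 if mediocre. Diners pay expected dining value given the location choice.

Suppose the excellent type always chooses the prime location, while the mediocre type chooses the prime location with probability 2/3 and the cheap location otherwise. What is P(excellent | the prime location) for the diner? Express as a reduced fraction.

P(the prime location) = (9/10)·1 + (1/10)·(2/3) = 29/30.
By Bayes' rule, P(excellent | the prime location) = (9/10) / (29/30) = 27/29.

27/29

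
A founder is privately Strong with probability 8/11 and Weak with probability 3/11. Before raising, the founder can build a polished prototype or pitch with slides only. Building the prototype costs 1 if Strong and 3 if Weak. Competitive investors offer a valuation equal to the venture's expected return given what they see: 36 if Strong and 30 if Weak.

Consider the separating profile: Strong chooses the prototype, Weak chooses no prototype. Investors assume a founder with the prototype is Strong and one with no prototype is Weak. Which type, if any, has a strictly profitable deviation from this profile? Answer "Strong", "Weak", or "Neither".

Weak

The prototype pays 36; no prototype pays 30.
Strong: assigned the prototype, nets 36 − 1 = 35; deviating to no prototype nets 30.
Weak: assigned no prototype, nets 30; deviating to the prototype nets 36 − 3 = 33.
The Weak type gains 3 by deviating.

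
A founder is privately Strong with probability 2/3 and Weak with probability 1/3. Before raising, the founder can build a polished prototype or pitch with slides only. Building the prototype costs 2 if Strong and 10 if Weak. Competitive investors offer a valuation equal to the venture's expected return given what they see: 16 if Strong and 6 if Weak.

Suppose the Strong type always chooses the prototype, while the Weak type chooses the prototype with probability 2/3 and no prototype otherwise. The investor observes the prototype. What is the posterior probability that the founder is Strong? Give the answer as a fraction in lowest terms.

3/4

P(the prototype) = (2/3)·1 + (1/3)·(2/3) = 8/9.
By Bayes' rule, P(Strong | the prototype) = (2/3) / (8/9) = 3/4.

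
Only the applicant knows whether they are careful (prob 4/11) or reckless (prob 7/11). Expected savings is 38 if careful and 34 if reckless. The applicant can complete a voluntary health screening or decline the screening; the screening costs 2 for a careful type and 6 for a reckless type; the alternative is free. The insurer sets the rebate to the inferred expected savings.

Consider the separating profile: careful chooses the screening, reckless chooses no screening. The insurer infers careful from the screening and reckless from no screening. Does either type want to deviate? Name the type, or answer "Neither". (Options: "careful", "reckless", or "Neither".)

Neither

The screening pays 38; no screening pays 34.
careful: assigned the screening, nets 38 − 2 = 36; deviating to no screening nets 34.
reckless: assigned no screening, nets 34; deviating to the screening nets 38 − 6 = 32.
Both types strictly prefer their assigned action; no profitable deviation.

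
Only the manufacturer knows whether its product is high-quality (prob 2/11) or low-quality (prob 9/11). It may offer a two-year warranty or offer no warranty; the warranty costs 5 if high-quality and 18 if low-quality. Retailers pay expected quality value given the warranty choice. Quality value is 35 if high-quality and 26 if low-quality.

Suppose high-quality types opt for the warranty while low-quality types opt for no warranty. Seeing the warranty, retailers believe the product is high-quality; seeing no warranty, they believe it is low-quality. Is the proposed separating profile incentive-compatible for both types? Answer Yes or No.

Under these beliefs, the warranty earns price 35 and no warranty earns price 26.
high-quality: the warranty nets 35 − 5 = 30; no warranty nets 26. high-quality prefers the warranty.
low-quality: the warranty nets 35 − 18 = 17; no warranty nets 26. low-quality prefers no warranty.
Neither type deviates, so the separating profile is an equilibrium.

Yes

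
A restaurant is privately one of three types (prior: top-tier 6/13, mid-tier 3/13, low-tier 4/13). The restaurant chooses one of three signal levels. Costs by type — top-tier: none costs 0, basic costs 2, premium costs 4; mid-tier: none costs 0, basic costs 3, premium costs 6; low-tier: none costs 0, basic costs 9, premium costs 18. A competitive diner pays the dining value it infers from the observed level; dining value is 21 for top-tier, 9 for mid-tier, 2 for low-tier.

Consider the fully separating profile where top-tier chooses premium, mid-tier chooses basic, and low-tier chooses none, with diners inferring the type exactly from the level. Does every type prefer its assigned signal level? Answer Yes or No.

Separating price premiums: premium → 21, basic → 9, none → 2.
top-tier (assigned premium): none: 2 − 0 = 2; basic: 9 − 2 = 7; premium: 21 − 4 = 17. top-tier stays.
mid-tier (assigned basic): none: 2 − 0 = 2; basic: 9 − 3 = 6; premium: 21 − 6 = 15. mid-tier prefers premium.
low-tier (assigned none): none: 2 − 0 = 2; basic: 9 − 9 = 0; premium: 21 − 18 = 3. low-tier prefers premium.
At least one type deviates; the separating profile fails.

No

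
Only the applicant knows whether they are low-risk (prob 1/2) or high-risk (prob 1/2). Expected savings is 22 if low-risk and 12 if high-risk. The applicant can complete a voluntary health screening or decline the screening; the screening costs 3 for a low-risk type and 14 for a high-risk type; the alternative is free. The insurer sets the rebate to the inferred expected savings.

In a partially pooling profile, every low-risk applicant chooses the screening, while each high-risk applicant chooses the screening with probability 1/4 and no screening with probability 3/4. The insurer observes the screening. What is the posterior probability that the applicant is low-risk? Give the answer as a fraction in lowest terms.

4/5

P(the screening) = (1/2)·1 + (1/2)·(1/4) = 5/8.
By Bayes' rule, P(low-risk | the screening) = (1/2) / (5/8) = 4/5.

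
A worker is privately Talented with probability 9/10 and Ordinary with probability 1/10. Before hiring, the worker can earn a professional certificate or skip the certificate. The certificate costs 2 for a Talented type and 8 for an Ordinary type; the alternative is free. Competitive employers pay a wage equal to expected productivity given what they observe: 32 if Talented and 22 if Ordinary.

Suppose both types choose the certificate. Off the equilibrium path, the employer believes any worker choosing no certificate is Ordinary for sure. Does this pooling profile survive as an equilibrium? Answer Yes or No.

On path, the employer holds the prior and pays 9/10·32 + 1/10·22 = 31. Off path (no certificate), believing Ordinary, it pays 22.
Talented: the certificate nets 31 − 2 = 29; no certificate nets 22. Talented stays.
Ordinary: the certificate nets 31 − 8 = 23; no certificate nets 22. Ordinary stays.
No type deviates, so pooling is sustained.

Yes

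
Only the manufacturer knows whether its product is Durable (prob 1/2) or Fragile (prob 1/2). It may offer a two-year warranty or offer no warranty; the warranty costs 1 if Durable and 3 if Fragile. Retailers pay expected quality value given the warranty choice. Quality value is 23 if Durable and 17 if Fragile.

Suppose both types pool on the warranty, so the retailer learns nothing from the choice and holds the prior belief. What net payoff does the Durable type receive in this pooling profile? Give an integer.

Pooled price = 1/2·23 + 1/2·17 = 20.
Durable pays cost 1 for the warranty, so net payoff = 20 − 1 = 19.

19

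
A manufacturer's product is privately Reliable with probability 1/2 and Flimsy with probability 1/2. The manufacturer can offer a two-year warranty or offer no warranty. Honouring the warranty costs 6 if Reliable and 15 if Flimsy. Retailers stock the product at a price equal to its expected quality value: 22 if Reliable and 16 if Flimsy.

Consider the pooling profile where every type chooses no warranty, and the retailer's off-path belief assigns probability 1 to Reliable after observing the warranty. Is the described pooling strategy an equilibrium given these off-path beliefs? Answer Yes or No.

Yes

On path, the retailer holds the prior and pays 1/2·22 + 1/2·16 = 19. Off path (the warranty), believing Reliable, it pays 22.
Reliable: no warranty nets 19; the warranty nets 22 − 6 = 16. Reliable stays.
Flimsy: no warranty nets 19; the warranty nets 22 − 15 = 7. Flimsy stays.
No type deviates, so pooling is sustained.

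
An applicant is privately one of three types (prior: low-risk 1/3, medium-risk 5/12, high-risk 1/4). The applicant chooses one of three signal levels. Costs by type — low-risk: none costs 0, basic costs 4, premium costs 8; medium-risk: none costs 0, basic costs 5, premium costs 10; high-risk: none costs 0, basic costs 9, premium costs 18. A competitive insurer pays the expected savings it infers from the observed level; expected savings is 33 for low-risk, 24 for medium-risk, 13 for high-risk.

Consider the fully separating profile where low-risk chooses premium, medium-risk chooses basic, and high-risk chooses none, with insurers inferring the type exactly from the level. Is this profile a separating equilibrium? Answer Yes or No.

Separating rebates: premium → 33, basic → 24, none → 13.
low-risk (assigned premium): none: 13 − 0 = 13; basic: 24 − 4 = 20; premium: 33 − 8 = 25. low-risk stays.
medium-risk (assigned basic): none: 13 − 0 = 13; basic: 24 − 5 = 19; premium: 33 − 10 = 23. medium-risk prefers premium.
high-risk (assigned none): none: 13 − 0 = 13; basic: 24 − 9 = 15; premium: 33 − 18 = 15. high-risk prefers basic.
At least one type deviates; the separating profile fails.

No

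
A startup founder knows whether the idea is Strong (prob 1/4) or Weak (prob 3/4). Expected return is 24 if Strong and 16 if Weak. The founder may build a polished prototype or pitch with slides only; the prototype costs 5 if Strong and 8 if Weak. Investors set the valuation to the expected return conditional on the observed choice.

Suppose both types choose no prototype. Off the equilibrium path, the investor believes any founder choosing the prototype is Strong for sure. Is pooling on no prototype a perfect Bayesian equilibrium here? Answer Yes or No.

On path, the investor holds the prior and pays 1/4·24 + 3/4·16 = 18. Off path (the prototype), believing Strong, it pays 24.
Strong: no prototype nets 18; the prototype nets 24 − 5 = 19. Strong would deviate.
Weak: no prototype nets 18; the prototype nets 24 − 8 = 16. Weak stays.
A type deviates, so pooling fails.

No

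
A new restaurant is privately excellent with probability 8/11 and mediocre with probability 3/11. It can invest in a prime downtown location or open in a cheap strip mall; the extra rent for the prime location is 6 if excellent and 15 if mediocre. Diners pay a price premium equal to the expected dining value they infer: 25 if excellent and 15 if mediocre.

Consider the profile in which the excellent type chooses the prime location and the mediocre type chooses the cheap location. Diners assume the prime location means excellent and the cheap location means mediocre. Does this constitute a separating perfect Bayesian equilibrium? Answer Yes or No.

Under these beliefs, the prime location earns price premium 25 and the cheap location earns price premium 15.
excellent: the prime location nets 25 − 6 = 19; the cheap location nets 15. excellent prefers the prime location.
mediocre: the prime location nets 25 − 15 = 10; the cheap location nets 15. mediocre prefers the cheap location.
Neither type deviates, so the separating profile is an equilibrium.

Yes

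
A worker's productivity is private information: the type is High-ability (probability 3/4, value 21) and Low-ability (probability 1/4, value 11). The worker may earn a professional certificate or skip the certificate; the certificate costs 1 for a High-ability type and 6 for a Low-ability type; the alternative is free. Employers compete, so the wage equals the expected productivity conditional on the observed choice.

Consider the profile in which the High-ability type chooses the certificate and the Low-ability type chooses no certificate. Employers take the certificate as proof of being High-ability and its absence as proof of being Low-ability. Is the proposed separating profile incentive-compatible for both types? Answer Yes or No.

Under these beliefs, the certificate earns wage 21 and no certificate earns wage 11.
High-ability: the certificate nets 21 − 1 = 20; no certificate nets 11. High-ability prefers the certificate.
Low-ability: the certificate nets 21 − 6 = 15; no certificate nets 11. Low-ability would deviate to the certificate.
Low-ability has a profitable deviation, so the profile is not an equilibrium.

No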